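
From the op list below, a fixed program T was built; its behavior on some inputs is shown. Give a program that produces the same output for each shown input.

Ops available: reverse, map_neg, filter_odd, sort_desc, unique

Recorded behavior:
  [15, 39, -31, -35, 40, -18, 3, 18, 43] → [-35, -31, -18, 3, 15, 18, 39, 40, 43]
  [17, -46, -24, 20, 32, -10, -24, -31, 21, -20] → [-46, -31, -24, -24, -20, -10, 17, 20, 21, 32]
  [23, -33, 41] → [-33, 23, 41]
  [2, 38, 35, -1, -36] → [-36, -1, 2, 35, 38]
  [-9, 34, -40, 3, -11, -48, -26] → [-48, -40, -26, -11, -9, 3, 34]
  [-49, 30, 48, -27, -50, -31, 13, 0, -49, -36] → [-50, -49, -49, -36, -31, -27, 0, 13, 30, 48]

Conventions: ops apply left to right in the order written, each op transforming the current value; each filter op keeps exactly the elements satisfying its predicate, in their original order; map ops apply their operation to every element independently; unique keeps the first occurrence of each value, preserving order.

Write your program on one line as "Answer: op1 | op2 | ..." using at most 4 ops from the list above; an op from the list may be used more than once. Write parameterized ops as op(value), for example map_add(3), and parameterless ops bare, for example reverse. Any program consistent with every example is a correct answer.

reverse | sort_desc | reverse

Check, running the answer program on each example:
  [15, 39, -31, -35, 40, -18, 3, 18, 43] -> [43, 18, 3, -18, 40, -35, -31, 39, 15] -> [43, 40, 39, 18, 15, 3, -18, -31, -35] -> [-35, -31, -18, 3, 15, 18, 39, 40, 43]
  [17, -46, -24, 20, 32, -10, -24, -31, 21, -20] -> [-20, 21, -31, -24, -10, 32, 20, -24, -46, 17] -> [32, 21, 20, 17, -10, -20, -24, -24, -31, -46] -> [-46, -31, -24, -24, -20, -10, 17, 20, 21, 32]
  [23, -33, 41] -> [41, -33, 23] -> [41, 23, -33] -> [-33, 23, 41]
  [2, 38, 35, -1, -36] -> [-36, -1, 35, 38, 2] -> [38, 35, 2, -1, -36] -> [-36, -1, 2, 35, 38]
  [-9, 34, -40, 3, -11, -48, -26] -> [-26, -48, -11, 3, -40, 34, -9] -> [34, 3, -9, -11, -26, -40, -48] -> [-48, -40, -26, -11, -9, 3, 34]
  [-49, 30, 48, -27, -50, -31, 13, 0, -49, -36] -> [-36, -49, 0, 13, -31, -50, -27, 48, 30, -49] -> [48, 30, 13, 0, -27, -31, -36, -49, -49, -50] -> [-50, -49, -49, -36, -31, -27, 0, 13, 30, 48]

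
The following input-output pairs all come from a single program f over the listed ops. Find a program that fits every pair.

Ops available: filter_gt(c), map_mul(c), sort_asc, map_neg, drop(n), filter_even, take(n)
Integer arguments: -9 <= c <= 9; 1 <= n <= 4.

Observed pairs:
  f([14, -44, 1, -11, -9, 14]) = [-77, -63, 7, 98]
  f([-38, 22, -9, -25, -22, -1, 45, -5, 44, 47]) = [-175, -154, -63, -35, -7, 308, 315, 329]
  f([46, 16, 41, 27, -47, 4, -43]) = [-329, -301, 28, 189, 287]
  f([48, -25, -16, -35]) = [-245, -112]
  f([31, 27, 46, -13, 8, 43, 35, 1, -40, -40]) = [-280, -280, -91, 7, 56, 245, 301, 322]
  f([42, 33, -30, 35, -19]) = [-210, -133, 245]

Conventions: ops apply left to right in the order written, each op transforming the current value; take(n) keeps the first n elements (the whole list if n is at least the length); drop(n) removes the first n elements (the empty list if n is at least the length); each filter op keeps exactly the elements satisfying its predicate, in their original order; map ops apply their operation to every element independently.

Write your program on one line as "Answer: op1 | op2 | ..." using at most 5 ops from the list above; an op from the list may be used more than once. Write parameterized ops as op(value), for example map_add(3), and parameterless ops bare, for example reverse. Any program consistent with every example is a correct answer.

map_neg | map_mul(-7) | drop(2) | sort_asc

Check, running the answer program on each example:
  [14, -44, 1, -11, -9, 14] -> [-14, 44, -1, 11, 9, -14] -> [98, -308, 7, -77, -63, 98] -> [7, -77, -63, 98] -> [-77, -63, 7, 98]
  [-38, 22, -9, -25, -22, -1, 45, -5, 44, 47] -> [38, -22, 9, 25, 22, 1, -45, 5, -44, -47] -> [-266, 154, -63, -175, -154, -7, 315, -35, 308, 329] -> [-63, -175, -154, -7, 315, -35, 308, 329] -> [-175, -154, -63, -35, -7, 308, 315, 329]
  [46, 16, 41, 27, -47, 4, -43] -> [-46, -16, -41, -27, 47, -4, 43] -> [322, 112, 287, 189, -329, 28, -301] -> [287, 189, -329, 28, -301] -> [-329, -301, 28, 189, 287]
  [48, -25, -16, -35] -> [-48, 25, 16, 35] -> [336, -175, -112, -245] -> [-112, -245] -> [-245, -112]
  [31, 27, 46, -13, 8, 43, 35, 1, -40, -40] -> [-31, -27, -46, 13, -8, -43, -35, -1, 40, 40] -> [217, 189, 322, -91, 56, 301, 245, 7, -280, -280] -> [322, -91, 56, 301, 245, 7, -280, -280] -> [-280, -280, -91, 7, 56, 245, 301, 322]
  [42, 33, -30, 35, -19] -> [-42, -33, 30, -35, 19] -> [294, 231, -210, 245, -133] -> [-210, 245, -133] -> [-210, -133, 245]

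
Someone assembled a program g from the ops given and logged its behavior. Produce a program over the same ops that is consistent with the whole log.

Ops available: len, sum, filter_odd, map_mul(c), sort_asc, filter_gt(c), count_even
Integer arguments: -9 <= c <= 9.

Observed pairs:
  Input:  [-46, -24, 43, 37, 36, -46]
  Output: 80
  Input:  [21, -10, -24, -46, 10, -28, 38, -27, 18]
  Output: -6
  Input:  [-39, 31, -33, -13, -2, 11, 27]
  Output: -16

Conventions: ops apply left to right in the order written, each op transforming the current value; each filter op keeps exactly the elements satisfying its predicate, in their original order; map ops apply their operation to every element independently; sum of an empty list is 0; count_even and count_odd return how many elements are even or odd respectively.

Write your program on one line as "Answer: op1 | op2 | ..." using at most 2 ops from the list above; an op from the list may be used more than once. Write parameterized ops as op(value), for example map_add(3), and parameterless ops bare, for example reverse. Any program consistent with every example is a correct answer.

filter_odd | sum

Check, running the answer program on each example:
  [-46, -24, 43, 37, 36, -46] -> [43, 37] -> 80
  [21, -10, -24, -46, 10, -28, 38, -27, 18] -> [21, -27] -> -6
  [-39, 31, -33, -13, -2, 11, 27] -> [-39, 31, -33, -13, 11, 27] -> -16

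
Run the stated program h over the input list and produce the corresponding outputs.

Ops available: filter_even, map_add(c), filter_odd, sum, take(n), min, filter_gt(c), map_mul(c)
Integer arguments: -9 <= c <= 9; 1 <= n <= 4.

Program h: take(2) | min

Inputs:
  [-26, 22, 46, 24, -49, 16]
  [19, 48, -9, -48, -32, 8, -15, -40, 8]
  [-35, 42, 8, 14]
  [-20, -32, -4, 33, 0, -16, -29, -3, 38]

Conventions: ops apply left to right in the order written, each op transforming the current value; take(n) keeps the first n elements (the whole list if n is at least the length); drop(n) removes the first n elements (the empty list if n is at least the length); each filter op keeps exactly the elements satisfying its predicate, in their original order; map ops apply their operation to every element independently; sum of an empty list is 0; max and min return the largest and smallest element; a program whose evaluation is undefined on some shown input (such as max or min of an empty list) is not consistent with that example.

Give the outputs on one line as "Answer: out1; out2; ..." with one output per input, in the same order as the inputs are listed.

-26; 19; -35; -32

Execution, op by op:
  [-26, 22, 46, 24, -49, 16] -> [-26, 22] -> -26
  [19, 48, -9, -48, -32, 8, -15, -40, 8] -> [19, 48] -> 19
  [-35, 42, 8, 14] -> [-35, 42] -> -35
  [-20, -32, -4, 33, 0, -16, -29, -3, 38] -> [-20, -32] -> -32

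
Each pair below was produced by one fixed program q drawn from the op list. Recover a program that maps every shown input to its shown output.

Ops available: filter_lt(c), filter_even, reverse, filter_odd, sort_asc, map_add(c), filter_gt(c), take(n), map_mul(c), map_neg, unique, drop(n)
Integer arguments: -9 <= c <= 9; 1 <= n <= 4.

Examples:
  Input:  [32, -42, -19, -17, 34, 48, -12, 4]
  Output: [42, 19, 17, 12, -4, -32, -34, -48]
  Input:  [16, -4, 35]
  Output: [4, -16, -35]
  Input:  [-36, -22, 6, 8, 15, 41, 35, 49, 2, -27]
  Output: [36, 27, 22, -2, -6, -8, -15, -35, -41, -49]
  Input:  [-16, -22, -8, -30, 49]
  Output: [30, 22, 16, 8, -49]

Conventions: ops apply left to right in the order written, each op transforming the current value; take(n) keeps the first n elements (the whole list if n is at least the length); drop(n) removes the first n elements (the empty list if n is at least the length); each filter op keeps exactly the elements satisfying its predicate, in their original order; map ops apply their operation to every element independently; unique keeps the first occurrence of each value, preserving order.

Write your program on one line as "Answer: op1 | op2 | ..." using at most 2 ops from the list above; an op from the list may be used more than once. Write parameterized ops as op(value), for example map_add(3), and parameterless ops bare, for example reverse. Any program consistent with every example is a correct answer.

sort_asc | map_neg

Check, running the answer program on each example:
  [32, -42, -19, -17, 34, 48, -12, 4] -> [-42, -19, -17, -12, 4, 32, 34, 48] -> [42, 19, 17, 12, -4, -32, -34, -48]
  [16, -4, 35] -> [-4, 16, 35] -> [4, -16, -35]
  [-36, -22, 6, 8, 15, 41, 35, 49, 2, -27] -> [-36, -27, -22, 2, 6, 8, 15, 35, 41, 49] -> [36, 27, 22, -2, -6, -8, -15, -35, -41, -49]
  [-16, -22, -8, -30, 49] -> [-30, -22, -16, -8, 49] -> [30, 22, 16, 8, -49]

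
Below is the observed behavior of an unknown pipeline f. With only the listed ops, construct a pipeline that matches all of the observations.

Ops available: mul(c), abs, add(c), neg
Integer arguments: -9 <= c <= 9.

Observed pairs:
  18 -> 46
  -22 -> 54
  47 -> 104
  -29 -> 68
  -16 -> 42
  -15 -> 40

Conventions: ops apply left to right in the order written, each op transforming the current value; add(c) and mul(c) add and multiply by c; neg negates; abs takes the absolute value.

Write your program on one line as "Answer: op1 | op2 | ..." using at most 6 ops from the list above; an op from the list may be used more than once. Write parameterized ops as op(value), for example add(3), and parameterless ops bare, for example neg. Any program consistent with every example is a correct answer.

neg | abs | neg | add(-5) | abs | mul(2)

Check, running the answer program on each example:
  18 -> -18 -> 18 -> -18 -> -23 -> 23 -> 46
  -22 -> 22 -> 22 -> -22 -> -27 -> 27 -> 54
  47 -> -47 -> 47 -> -47 -> -52 -> 52 -> 104
  -29 -> 29 -> 29 -> -29 -> -34 -> 34 -> 68
  -16 -> 16 -> 16 -> -16 -> -21 -> 21 -> 42
  -15 -> 15 -> 15 -> -15 -> -20 -> 20 -> 40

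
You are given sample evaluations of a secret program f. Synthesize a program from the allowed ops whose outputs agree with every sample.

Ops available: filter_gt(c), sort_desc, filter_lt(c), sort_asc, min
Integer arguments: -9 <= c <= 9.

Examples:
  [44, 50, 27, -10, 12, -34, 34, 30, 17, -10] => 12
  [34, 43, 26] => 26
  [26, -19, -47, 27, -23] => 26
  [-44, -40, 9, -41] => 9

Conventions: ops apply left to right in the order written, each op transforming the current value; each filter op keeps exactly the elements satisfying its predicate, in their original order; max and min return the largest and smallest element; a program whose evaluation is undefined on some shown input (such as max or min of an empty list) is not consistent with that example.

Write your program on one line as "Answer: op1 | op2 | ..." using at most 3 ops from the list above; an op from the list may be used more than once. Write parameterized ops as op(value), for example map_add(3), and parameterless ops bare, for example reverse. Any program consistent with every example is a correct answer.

sort_desc | filter_gt(-1) | min

Check, running the answer program on each example:
  [44, 50, 27, -10, 12, -34, 34, 30, 17, -10] -> [50, 44, 34, 30, 27, 17, 12, -10, -10, -34] -> [50, 44, 34, 30, 27, 17, 12] -> 12
  [34, 43, 26] -> [43, 34, 26] -> [43, 34, 26] -> 26
  [26, -19, -47, 27, -23] -> [27, 26, -19, -23, -47] -> [27, 26] -> 26
  [-44, -40, 9, -41] -> [9, -40, -41, -44] -> [9] -> 9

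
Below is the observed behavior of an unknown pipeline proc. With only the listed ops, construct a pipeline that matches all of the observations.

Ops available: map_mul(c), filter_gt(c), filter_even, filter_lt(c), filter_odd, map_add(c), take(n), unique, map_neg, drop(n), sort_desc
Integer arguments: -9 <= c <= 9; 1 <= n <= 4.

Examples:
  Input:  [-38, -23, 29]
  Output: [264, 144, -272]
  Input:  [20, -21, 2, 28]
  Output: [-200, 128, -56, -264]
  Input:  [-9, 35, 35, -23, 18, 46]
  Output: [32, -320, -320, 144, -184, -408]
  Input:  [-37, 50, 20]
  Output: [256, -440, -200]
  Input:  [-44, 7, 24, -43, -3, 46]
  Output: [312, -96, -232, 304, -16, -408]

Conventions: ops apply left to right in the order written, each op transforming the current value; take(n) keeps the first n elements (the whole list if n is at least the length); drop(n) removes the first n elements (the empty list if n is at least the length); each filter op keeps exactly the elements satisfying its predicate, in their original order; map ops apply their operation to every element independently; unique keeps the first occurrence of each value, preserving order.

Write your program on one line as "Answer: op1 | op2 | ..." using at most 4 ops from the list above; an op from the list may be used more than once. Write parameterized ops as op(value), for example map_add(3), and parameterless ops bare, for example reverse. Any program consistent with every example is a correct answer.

map_neg | map_add(-5) | map_mul(8)

Check, running the answer program on each example:
  [-38, -23, 29] -> [38, 23, -29] -> [33, 18, -34] -> [264, 144, -272]
  [20, -21, 2, 28] -> [-20, 21, -2, -28] -> [-25, 16, -7, -33] -> [-200, 128, -56, -264]
  [-9, 35, 35, -23, 18, 46] -> [9, -35, -35, 23, -18, -46] -> [4, -40, -40, 18, -23, -51] -> [32, -320, -320, 144, -184, -408]
  [-37, 50, 20] -> [37, -50, -20] -> [32, -55, -25] -> [256, -440, -200]
  [-44, 7, 24, -43, -3, 46] -> [44, -7, -24, 43, 3, -46] -> [39, -12, -29, 38, -2, -51] -> [312, -96, -232, 304, -16, -408]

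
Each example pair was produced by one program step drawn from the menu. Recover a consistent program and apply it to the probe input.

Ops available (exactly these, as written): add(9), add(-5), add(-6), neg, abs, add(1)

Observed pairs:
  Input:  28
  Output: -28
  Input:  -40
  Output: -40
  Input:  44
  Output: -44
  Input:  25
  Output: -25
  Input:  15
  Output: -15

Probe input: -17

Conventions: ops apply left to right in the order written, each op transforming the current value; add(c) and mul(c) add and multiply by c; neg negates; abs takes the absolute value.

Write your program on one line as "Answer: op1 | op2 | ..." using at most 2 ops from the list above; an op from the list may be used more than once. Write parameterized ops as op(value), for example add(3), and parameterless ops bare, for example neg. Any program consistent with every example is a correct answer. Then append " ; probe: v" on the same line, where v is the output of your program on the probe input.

abs | neg ; probe: -17

Check, running the answer program on each example:
  28 -> 28 -> -28
  -40 -> 40 -> -40
  44 -> 44 -> -44
  25 -> 25 -> -25
  15 -> 15 -> -15
  probe: -17 -> 17 -> -17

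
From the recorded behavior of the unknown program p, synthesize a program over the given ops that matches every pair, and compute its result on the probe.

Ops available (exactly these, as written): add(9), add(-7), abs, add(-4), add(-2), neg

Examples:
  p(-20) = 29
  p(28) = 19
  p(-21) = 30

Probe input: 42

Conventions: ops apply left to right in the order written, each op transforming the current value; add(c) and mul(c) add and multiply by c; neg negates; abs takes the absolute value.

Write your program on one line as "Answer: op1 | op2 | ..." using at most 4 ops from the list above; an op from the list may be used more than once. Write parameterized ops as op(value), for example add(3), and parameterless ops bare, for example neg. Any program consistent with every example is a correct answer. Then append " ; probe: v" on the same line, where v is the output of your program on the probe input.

add(-2) | add(-7) | abs ; probe: 33

Check, running the answer program on each example:
  -20 -> -22 -> -29 -> 29
  28 -> 26 -> 19 -> 19
  -21 -> -23 -> -30 -> 30
  probe: 42 -> 40 -> 33 -> 33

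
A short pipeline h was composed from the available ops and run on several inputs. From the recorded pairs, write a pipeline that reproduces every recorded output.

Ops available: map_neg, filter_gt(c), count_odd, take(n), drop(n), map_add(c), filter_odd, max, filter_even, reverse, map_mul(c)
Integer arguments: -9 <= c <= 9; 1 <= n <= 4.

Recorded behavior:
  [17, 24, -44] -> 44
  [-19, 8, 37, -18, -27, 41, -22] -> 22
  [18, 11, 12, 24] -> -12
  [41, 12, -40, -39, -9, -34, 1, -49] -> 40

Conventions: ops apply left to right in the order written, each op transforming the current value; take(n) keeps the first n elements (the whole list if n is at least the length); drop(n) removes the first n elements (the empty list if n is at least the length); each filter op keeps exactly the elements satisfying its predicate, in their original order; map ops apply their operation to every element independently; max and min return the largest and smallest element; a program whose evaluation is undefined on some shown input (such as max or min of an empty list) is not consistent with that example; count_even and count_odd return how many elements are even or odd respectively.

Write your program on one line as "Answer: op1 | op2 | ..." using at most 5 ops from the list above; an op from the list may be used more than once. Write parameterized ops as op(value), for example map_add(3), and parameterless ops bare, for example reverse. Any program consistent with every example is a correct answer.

drop(2) | filter_even | map_neg | max

Check, running the answer program on each example:
  [17, 24, -44] -> [-44] -> [-44] -> [44] -> 44
  [-19, 8, 37, -18, -27, 41, -22] -> [37, -18, -27, 41, -22] -> [-18, -22] -> [18, 22] -> 22
  [18, 11, 12, 24] -> [12, 24] -> [12, 24] -> [-12, -24] -> -12
  [41, 12, -40, -39, -9, -34, 1, -49] -> [-40, -39, -9, -34, 1, -49] -> [-40, -34] -> [40, 34] -> 40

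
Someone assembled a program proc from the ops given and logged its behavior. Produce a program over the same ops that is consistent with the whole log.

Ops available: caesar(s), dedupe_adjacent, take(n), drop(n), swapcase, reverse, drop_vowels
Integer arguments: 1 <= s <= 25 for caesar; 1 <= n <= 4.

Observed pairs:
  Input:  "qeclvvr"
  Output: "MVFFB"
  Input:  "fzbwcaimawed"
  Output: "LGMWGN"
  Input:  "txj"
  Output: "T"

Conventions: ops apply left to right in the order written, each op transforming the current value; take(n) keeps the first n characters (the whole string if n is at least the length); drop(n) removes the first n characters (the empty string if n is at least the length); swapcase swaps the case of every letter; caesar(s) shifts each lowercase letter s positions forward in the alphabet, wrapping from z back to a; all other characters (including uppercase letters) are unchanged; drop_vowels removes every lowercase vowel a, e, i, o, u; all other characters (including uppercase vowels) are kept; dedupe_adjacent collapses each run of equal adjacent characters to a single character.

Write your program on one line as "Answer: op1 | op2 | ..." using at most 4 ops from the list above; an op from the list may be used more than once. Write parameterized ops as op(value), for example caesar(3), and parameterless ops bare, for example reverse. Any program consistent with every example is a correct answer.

drop(2) | drop_vowels | caesar(10) | swapcase

Check, running the answer program on each example:
  "qeclvvr" -> "clvvr" -> "clvvr" -> "mvffb" -> "MVFFB"
  "fzbwcaimawed" -> "bwcaimawed" -> "bwcmwd" -> "lgmwgn" -> "LGMWGN"
  "txj" -> "j" -> "j" -> "t" -> "T"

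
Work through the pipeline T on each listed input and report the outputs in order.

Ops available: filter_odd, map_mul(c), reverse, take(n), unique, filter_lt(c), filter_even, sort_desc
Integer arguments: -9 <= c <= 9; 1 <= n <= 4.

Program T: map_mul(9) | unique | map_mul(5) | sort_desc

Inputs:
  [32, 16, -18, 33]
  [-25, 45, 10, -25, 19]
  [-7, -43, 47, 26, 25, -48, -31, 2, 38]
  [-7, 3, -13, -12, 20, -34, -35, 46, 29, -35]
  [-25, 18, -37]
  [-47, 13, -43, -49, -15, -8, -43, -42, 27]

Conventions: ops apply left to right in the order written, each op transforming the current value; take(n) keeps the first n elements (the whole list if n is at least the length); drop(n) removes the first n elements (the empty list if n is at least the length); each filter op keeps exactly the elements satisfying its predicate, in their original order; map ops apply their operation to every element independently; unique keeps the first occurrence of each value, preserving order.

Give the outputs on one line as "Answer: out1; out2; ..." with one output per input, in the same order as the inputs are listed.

Execution, op by op:
  [32, 16, -18, 33] -> [288, 144, -162, 297] -> [288, 144, -162, 297] -> [1440, 720, -810, 1485] -> [1485, 1440, 720, -810]
  [-25, 45, 10, -25, 19] -> [-225, 405, 90, -225, 171] -> [-225, 405, 90, 171] -> [-1125, 2025, 450, 855] -> [2025, 855, 450, -1125]
  [-7, -43, 47, 26, 25, -48, -31, 2, 38] -> [-63, -387, 423, 234, 225, -432, -279, 18, 342] -> [-63, -387, 423, 234, 225, -432, -279, 18, 342] -> [-315, -1935, 2115, 1170, 1125, -2160, -1395, 90, 1710] -> [2115, 1710, 1170, 1125, 90, -315, -1395, -1935, -2160]
  [-7, 3, -13, -12, 20, -34, -35, 46, 29, -35] -> [-63, 27, -117, -108, 180, -306, -315, 414, 261, -315] -> [-63, 27, -117, -108, 180, -306, -315, 414, 261] -> [-315, 135, -585, -540, 900, -1530, -1575, 2070, 1305] -> [2070, 1305, 900, 135, -315, -540, -585, -1530, -1575]
  [-25, 18, -37] -> [-225, 162, -333] -> [-225, 162, -333] -> [-1125, 810, -1665] -> [810, -1125, -1665]
  [-47, 13, -43, -49, -15, -8, -43, -42, 27] -> [-423, 117, -387, -441, -135, -72, -387, -378, 243] -> [-423, 117, -387, -441, -135, -72, -378, 243] -> [-2115, 585, -1935, -2205, -675, -360, -1890, 1215] -> [1215, 585, -360, -675, -1890, -1935, -2115, -2205]

[1485, 1440, 720, -810]; [2025, 855, 450, -1125]; [2115, 1710, 1170, 1125, 90, -315, -1395, -1935, -2160]; [2070, 1305, 900, 135, -315, -540, -585, -1530, -1575]; [810, -1125, -1665]; [1215, 585, -360, -675, -1890, -1935, -2115, -2205]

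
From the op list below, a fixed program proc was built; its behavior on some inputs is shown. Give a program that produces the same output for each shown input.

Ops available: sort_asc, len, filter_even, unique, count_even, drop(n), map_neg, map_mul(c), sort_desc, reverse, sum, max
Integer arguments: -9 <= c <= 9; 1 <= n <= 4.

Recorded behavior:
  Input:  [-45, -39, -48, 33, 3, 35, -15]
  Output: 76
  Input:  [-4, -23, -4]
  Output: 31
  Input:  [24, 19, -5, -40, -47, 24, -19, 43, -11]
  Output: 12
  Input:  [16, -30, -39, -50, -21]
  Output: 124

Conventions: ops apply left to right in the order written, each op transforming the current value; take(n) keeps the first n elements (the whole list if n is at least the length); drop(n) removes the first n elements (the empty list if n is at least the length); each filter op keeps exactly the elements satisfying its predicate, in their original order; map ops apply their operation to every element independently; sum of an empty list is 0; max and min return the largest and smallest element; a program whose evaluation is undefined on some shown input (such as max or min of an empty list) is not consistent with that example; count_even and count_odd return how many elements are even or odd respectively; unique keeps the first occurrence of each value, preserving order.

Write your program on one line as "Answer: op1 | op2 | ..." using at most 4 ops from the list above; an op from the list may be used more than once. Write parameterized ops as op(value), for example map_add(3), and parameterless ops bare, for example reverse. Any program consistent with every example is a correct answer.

reverse | map_neg | reverse | sum

Check, running the answer program on each example:
  [-45, -39, -48, 33, 3, 35, -15] -> [-15, 35, 3, 33, -48, -39, -45] -> [15, -35, -3, -33, 48, 39, 45] -> [45, 39, 48, -33, -3, -35, 15] -> 76
  [-4, -23, -4] -> [-4, -23, -4] -> [4, 23, 4] -> [4, 23, 4] -> 31
  [24, 19, -5, -40, -47, 24, -19, 43, -11] -> [-11, 43, -19, 24, -47, -40, -5, 19, 24] -> [11, -43, 19, -24, 47, 40, 5, -19, -24] -> [-24, -19, 5, 40, 47, -24, 19, -43, 11] -> 12
  [16, -30, -39, -50, -21] -> [-21, -50, -39, -30, 16] -> [21, 50, 39, 30, -16] -> [-16, 30, 39, 50, 21] -> 124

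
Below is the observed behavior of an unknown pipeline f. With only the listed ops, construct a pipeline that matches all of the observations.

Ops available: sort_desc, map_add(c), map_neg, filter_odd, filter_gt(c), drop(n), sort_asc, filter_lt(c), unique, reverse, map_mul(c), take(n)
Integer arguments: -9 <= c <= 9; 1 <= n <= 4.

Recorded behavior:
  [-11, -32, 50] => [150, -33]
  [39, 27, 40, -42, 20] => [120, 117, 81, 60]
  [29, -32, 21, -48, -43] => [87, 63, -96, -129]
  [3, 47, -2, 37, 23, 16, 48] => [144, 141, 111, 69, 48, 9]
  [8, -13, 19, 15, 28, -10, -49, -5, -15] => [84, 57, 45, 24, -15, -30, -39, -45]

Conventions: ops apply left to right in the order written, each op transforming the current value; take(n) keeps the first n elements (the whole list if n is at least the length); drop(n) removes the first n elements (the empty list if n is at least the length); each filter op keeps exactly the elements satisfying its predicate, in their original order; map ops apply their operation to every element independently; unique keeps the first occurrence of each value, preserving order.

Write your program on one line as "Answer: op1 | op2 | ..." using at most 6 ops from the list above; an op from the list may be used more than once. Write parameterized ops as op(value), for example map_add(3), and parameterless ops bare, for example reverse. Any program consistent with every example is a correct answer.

map_mul(-3) | sort_desc | drop(1) | map_neg | sort_desc

Check, running the answer program on each example:
  [-11, -32, 50] -> [33, 96, -150] -> [96, 33, -150] -> [33, -150] -> [-33, 150] -> [150, -33]
  [39, 27, 40, -42, 20] -> [-117, -81, -120, 126, -60] -> [126, -60, -81, -117, -120] -> [-60, -81, -117, -120] -> [60, 81, 117, 120] -> [120, 117, 81, 60]
  [29, -32, 21, -48, -43] -> [-87, 96, -63, 144, 129] -> [144, 129, 96, -63, -87] -> [129, 96, -63, -87] -> [-129, -96, 63, 87] -> [87, 63, -96, -129]
  [3, 47, -2, 37, 23, 16, 48] -> [-9, -141, 6, -111, -69, -48, -144] -> [6, -9, -48, -69, -111, -141, -144] -> [-9, -48, -69, -111, -141, -144] -> [9, 48, 69, 111, 141, 144] -> [144, 141, 111, 69, 48, 9]
  [8, -13, 19, 15, 28, -10, -49, -5, -15] -> [-24, 39, -57, -45, -84, 30, 147, 15, 45] -> [147, 45, 39, 30, 15, -24, -45, -57, -84] -> [45, 39, 30, 15, -24, -45, -57, -84] -> [-45, -39, -30, -15, 24, 45, 57, 84] -> [84, 57, 45, 24, -15, -30, -39, -45]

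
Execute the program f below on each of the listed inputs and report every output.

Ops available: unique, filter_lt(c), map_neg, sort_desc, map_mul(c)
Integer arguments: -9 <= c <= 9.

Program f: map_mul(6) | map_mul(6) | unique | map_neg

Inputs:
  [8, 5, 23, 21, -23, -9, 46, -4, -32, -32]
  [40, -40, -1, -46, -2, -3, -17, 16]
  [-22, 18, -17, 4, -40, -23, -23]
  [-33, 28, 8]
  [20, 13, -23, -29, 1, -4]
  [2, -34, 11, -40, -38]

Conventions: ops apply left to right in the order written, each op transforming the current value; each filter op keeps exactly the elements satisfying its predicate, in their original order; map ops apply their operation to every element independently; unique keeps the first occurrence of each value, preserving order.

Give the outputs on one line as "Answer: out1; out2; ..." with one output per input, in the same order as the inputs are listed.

[-288, -180, -828, -756, 828, 324, -1656, 144, 1152]; [-1440, 1440, 36, 1656, 72, 108, 612, -576]; [792, -648, 612, -144, 1440, 828]; [1188, -1008, -288]; [-720, -468, 828, 1044, -36, 144]; [-72, 1224, -396, 1440, 1368]

Execution, op by op:
  [8, 5, 23, 21, -23, -9, 46, -4, -32, -32] -> [48, 30, 138, 126, -138, -54, 276, -24, -192, -192] -> [288, 180, 828, 756, -828, -324, 1656, -144, -1152, -1152] -> [288, 180, 828, 756, -828, -324, 1656, -144, -1152] -> [-288, -180, -828, -756, 828, 324, -1656, 144, 1152]
  [40, -40, -1, -46, -2, -3, -17, 16] -> [240, -240, -6, -276, -12, -18, -102, 96] -> [1440, -1440, -36, -1656, -72, -108, -612, 576] -> [1440, -1440, -36, -1656, -72, -108, -612, 576] -> [-1440, 1440, 36, 1656, 72, 108, 612, -576]
  [-22, 18, -17, 4, -40, -23, -23] -> [-132, 108, -102, 24, -240, -138, -138] -> [-792, 648, -612, 144, -1440, -828, -828] -> [-792, 648, -612, 144, -1440, -828] -> [792, -648, 612, -144, 1440, 828]
  [-33, 28, 8] -> [-198, 168, 48] -> [-1188, 1008, 288] -> [-1188, 1008, 288] -> [1188, -1008, -288]
  [20, 13, -23, -29, 1, -4] -> [120, 78, -138, -174, 6, -24] -> [720, 468, -828, -1044, 36, -144] -> [720, 468, -828, -1044, 36, -144] -> [-720, -468, 828, 1044, -36, 144]
  [2, -34, 11, -40, -38] -> [12, -204, 66, -240, -228] -> [72, -1224, 396, -1440, -1368] -> [72, -1224, 396, -1440, -1368] -> [-72, 1224, -396, 1440, 1368]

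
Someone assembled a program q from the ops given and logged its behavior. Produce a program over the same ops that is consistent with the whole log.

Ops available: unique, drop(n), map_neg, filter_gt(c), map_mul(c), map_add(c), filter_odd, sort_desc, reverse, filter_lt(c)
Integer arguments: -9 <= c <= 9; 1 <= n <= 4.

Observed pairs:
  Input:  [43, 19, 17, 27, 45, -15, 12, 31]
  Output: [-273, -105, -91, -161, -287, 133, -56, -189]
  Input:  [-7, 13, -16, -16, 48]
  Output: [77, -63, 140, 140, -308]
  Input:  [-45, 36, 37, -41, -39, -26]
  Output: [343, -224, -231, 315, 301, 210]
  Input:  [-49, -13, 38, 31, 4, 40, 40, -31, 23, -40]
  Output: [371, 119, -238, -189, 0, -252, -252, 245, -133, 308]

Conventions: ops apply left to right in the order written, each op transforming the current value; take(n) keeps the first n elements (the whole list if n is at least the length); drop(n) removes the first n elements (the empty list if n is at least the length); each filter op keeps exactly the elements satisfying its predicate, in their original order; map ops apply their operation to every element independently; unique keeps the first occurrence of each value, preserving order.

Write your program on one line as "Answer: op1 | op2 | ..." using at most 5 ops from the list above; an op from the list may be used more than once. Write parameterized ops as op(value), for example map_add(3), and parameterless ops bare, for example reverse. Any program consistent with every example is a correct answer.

map_neg | map_add(2) | map_add(2) | map_mul(7)

Check, running the answer program on each example:
  [43, 19, 17, 27, 45, -15, 12, 31] -> [-43, -19, -17, -27, -45, 15, -12, -31] -> [-41, -17, -15, -25, -43, 17, -10, -29] -> [-39, -15, -13, -23, -41, 19, -8, -27] -> [-273, -105, -91, -161, -287, 133, -56, -189]
  [-7, 13, -16, -16, 48] -> [7, -13, 16, 16, -48] -> [9, -11, 18, 18, -46] -> [11, -9, 20, 20, -44] -> [77, -63, 140, 140, -308]
  [-45, 36, 37, -41, -39, -26] -> [45, -36, -37, 41, 39, 26] -> [47, -34, -35, 43, 41, 28] -> [49, -32, -33, 45, 43, 30] -> [343, -224, -231, 315, 301, 210]
  [-49, -13, 38, 31, 4, 40, 40, -31, 23, -40] -> [49, 13, -38, -31, -4, -40, -40, 31, -23, 40] -> [51, 15, -36, -29, -2, -38, -38, 33, -21, 42] -> [53, 17, -34, -27, 0, -36, -36, 35, -19, 44] -> [371, 119, -238, -189, 0, -252, -252, 245, -133, 308]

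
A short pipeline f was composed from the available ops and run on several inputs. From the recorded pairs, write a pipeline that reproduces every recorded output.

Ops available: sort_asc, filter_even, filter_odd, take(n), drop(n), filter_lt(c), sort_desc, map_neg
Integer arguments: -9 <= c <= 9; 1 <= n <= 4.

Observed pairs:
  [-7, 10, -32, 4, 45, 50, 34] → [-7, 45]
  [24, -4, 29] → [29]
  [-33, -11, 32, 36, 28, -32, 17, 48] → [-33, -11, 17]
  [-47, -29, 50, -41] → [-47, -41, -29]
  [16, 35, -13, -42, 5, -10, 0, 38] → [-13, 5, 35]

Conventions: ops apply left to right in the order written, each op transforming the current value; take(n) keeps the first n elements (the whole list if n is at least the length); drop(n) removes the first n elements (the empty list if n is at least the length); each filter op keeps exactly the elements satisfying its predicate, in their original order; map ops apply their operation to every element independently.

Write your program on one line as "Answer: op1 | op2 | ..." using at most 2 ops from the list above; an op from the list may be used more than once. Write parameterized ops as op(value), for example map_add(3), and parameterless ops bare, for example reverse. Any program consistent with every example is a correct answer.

sort_asc | filter_odd

Check, running the answer program on each example:
  [-7, 10, -32, 4, 45, 50, 34] -> [-32, -7, 4, 10, 34, 45, 50] -> [-7, 45]
  [24, -4, 29] -> [-4, 24, 29] -> [29]
  [-33, -11, 32, 36, 28, -32, 17, 48] -> [-33, -32, -11, 17, 28, 32, 36, 48] -> [-33, -11, 17]
  [-47, -29, 50, -41] -> [-47, -41, -29, 50] -> [-47, -41, -29]
  [16, 35, -13, -42, 5, -10, 0, 38] -> [-42, -13, -10, 0, 5, 16, 35, 38] -> [-13, 5, 35]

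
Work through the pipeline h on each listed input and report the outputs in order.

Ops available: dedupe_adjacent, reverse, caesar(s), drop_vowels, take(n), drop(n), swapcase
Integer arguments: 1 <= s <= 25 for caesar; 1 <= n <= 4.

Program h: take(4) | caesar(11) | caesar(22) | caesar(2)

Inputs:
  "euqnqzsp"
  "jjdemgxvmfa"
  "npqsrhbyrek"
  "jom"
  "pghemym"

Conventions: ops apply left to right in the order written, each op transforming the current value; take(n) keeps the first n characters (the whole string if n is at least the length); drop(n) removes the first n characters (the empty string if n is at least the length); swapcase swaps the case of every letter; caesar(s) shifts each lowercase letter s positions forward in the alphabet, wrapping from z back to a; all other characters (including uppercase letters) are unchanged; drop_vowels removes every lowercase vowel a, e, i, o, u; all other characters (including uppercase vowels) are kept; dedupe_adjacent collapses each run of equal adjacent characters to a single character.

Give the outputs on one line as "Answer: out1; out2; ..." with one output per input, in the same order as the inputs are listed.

"ndzw"; "ssmn"; "wyzb"; "sxv"; "ypqn"

Execution, op by op:
  "euqnqzsp" -> "euqn" -> "pfby" -> "lbxu" -> "ndzw"
  "jjdemgxvmfa" -> "jjde" -> "uuop" -> "qqkl" -> "ssmn"
  "npqsrhbyrek" -> "npqs" -> "yabd" -> "uwxz" -> "wyzb"
  "jom" -> "jom" -> "uzx" -> "qvt" -> "sxv"
  "pghemym" -> "pghe" -> "arsp" -> "wnol" -> "ypqn"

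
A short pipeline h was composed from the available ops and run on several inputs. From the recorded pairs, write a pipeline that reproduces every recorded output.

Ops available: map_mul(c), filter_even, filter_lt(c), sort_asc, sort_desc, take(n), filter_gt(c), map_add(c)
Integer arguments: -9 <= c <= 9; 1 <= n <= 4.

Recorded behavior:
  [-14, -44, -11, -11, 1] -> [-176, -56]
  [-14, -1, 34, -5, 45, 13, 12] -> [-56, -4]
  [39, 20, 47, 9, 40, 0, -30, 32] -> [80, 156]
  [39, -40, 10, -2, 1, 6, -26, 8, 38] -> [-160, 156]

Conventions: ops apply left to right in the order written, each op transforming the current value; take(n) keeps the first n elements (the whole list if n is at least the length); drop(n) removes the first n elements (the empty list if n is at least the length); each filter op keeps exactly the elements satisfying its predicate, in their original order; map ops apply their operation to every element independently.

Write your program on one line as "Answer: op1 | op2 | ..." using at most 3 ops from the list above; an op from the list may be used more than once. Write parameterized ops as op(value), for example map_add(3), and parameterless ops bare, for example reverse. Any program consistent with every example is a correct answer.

map_mul(4) | take(2) | sort_asc

Check, running the answer program on each example:
  [-14, -44, -11, -11, 1] -> [-56, -176, -44, -44, 4] -> [-56, -176] -> [-176, -56]
  [-14, -1, 34, -5, 45, 13, 12] -> [-56, -4, 136, -20, 180, 52, 48] -> [-56, -4] -> [-56, -4]
  [39, 20, 47, 9, 40, 0, -30, 32] -> [156, 80, 188, 36, 160, 0, -120, 128] -> [156, 80] -> [80, 156]
  [39, -40, 10, -2, 1, 6, -26, 8, 38] -> [156, -160, 40, -8, 4, 24, -104, 32, 152] -> [156, -160] -> [-160, 156]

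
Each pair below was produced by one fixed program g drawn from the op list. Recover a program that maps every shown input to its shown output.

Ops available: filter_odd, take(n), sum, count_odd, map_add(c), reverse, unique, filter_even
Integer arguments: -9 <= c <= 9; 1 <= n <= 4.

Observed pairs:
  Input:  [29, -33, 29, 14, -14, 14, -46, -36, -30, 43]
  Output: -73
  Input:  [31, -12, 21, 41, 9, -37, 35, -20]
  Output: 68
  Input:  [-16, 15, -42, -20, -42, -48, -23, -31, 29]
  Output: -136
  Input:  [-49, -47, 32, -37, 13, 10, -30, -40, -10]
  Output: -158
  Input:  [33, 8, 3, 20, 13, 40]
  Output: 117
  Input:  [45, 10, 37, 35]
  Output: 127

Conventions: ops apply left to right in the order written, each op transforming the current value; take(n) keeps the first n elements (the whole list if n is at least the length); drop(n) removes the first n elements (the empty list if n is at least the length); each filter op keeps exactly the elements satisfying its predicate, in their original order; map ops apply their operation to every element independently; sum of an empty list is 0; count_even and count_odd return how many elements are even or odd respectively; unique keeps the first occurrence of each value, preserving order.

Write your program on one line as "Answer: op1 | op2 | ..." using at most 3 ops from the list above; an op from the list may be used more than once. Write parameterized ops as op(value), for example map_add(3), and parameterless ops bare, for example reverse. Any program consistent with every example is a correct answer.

reverse | unique | sum

Check, running the answer program on each example:
  [29, -33, 29, 14, -14, 14, -46, -36, -30, 43] -> [43, -30, -36, -46, 14, -14, 14, 29, -33, 29] -> [43, -30, -36, -46, 14, -14, 29, -33] -> -73
  [31, -12, 21, 41, 9, -37, 35, -20] -> [-20, 35, -37, 9, 41, 21, -12, 31] -> [-20, 35, -37, 9, 41, 21, -12, 31] -> 68
  [-16, 15, -42, -20, -42, -48, -23, -31, 29] -> [29, -31, -23, -48, -42, -20, -42, 15, -16] -> [29, -31, -23, -48, -42, -20, 15, -16] -> -136
  [-49, -47, 32, -37, 13, 10, -30, -40, -10] -> [-10, -40, -30, 10, 13, -37, 32, -47, -49] -> [-10, -40, -30, 10, 13, -37, 32, -47, -49] -> -158
  [33, 8, 3, 20, 13, 40] -> [40, 13, 20, 3, 8, 33] -> [40, 13, 20, 3, 8, 33] -> 117
  [45, 10, 37, 35] -> [35, 37, 10, 45] -> [35, 37, 10, 45] -> 127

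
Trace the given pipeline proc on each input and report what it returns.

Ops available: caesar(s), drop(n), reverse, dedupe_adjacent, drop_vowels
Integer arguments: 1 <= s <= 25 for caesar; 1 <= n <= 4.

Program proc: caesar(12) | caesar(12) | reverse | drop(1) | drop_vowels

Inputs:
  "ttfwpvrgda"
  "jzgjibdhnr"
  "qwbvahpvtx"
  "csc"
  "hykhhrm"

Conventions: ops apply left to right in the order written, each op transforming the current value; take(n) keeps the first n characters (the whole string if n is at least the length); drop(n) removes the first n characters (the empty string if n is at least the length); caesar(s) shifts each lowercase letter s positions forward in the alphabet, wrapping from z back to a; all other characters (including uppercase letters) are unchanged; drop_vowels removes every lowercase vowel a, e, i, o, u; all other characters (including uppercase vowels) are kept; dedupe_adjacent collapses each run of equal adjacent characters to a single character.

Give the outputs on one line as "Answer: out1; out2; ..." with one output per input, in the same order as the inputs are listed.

Execution, op by op:
  "ttfwpvrgda" -> "ffribhdspm" -> "rrduntpeby" -> "ybeptnudrr" -> "beptnudrr" -> "bptndrr"
  "jzgjibdhnr" -> "vlsvunptzd" -> "hxehgzbflp" -> "plfbzghexh" -> "lfbzghexh" -> "lfbzghxh"
  "qwbvahpvtx" -> "cinhmtbhfj" -> "ouztyfntrv" -> "vrtnfytzuo" -> "rtnfytzuo" -> "rtnfytz"
  "csc" -> "oeo" -> "aqa" -> "aqa" -> "qa" -> "q"
  "hykhhrm" -> "tkwttdy" -> "fwiffpk" -> "kpffiwf" -> "pffiwf" -> "pffwf"

"bptndrr"; "lfbzghxh"; "rtnfytz"; "q"; "pffwf"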